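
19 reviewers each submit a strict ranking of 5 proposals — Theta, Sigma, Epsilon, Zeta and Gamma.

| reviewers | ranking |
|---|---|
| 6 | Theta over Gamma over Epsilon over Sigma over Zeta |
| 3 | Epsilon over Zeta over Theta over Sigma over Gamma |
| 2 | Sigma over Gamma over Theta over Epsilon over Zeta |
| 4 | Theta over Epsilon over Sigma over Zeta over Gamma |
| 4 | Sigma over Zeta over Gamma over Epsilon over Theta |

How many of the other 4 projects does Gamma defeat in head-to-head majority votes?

1

Gamma against each rival (19 reviewers):
Gamma vs Theta: 2+4 = 6 for Gamma, 13 for Theta — Theta by 13–6.
Gamma vs Sigma: Gamma preferred on 6 ballots; Sigma wins 13–6.
Gamma vs Epsilon: 12 to 7, Gamma.
Gamma vs Zeta: Gamma is ranked higher on 6+2 = 8 ballots, Zeta on 11. Zeta wins 11–8.
Gamma beats Epsilon; loses to Theta, Sigma, Zeta — 1 pairwise win.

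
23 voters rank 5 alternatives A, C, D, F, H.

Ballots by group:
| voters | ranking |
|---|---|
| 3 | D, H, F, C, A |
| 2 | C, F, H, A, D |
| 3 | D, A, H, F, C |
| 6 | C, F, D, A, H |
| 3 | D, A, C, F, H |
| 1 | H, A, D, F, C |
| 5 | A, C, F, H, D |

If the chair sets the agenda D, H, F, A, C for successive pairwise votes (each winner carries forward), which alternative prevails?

A

Round 1: D vs H — 15–8, D advances.
Round 2: D vs F — 10–13, F advances.
Round 3: F vs A — 11–12, A advances.
Round 4: A vs C — 12–11, A advances.
The agenda winner is A.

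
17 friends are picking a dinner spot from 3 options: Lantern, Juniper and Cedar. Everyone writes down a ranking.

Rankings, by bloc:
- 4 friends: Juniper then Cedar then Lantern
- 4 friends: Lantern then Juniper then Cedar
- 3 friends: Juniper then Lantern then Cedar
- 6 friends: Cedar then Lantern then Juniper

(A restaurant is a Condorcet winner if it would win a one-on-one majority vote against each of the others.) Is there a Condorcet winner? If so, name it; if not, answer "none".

none

Pairwise majorities:
Lantern vs Juniper: Lantern wins 10–7.
Lantern–Cedar: Cedar 10–7.
Juniper–Cedar: Juniper 11–6.
No restaurant is unbeaten: Lantern loses to Cedar; Juniper loses to Lantern; Cedar loses to Juniper. In particular Lantern beats Juniper beats Cedar beats Lantern is a majority cycle — no Condorcet winner exists.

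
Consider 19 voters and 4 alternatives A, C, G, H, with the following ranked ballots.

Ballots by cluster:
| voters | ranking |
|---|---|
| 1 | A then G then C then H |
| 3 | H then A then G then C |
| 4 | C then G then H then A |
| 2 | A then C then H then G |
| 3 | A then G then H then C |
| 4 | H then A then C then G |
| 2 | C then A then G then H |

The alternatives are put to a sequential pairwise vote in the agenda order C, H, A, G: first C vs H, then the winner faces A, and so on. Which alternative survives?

Round 1: C vs H — 9–10, H advances.
Round 2: H vs A — 11–8, H advances.
Round 3: H vs G — 9–10, G advances.
G survives the agenda.

G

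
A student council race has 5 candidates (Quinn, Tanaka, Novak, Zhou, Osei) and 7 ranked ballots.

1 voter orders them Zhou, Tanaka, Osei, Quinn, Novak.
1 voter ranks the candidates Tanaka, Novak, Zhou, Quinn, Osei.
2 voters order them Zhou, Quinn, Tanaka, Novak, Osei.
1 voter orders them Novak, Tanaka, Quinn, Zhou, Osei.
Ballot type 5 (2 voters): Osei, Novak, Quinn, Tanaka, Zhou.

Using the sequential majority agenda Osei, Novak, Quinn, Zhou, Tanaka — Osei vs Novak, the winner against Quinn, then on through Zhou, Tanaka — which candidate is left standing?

Round 1: Osei vs Novak — 3–4, Novak advances.
Round 2: Novak vs Quinn — 4–3, Novak advances.
Round 3: Novak vs Zhou — 4–3, Novak advances.
Round 4: Novak vs Tanaka — 3–4, Tanaka advances.
The agenda winner is Tanaka.

Tanaka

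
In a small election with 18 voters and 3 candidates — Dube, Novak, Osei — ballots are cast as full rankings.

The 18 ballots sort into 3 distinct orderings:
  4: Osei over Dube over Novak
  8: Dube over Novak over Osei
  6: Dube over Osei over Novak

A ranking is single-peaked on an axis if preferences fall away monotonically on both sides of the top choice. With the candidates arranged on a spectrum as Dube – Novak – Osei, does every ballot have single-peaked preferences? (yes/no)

no

Axis positions: Dube=1, Novak=2, Osei=3.
Type 1: ranking walks positions 3-1-2; Dube is ranked above Novak even though Novak lies between Dube and the peak Osei on the axis — preferences dip and rise again. Not single-peaked.
Type 2 (peak Dube at position 1): ranking walks positions 1-2-3, expanding outward from the peak — single-peaked.
Type 3: ranking walks positions 1-3-2; Osei is ranked above Novak even though Novak lies between Osei and the peak Dube on the axis — preferences dip and rise again. Not single-peaked.
Type 1 violates single-peakedness, so the profile is not single-peaked on this axis.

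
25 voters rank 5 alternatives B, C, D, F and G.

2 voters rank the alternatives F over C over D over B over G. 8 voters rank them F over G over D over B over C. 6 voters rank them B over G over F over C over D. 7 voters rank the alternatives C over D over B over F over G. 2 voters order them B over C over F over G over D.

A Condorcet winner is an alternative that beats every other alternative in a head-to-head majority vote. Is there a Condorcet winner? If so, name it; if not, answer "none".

Pairwise majorities:
B vs C: B wins 16–9.
B vs D: 8 to 17, D.
B vs F: B is ranked higher on 6+7+2 = 15 ballots, F on 10. B wins 15–10.
B vs G: B wins 17–8.
C–D: C 17–8.
C vs F: F wins 16–9.
C vs G: C preferred on 2+7+2 = 11 ballots; G wins 14–11.
D–F: F 18–7.
D vs G: G, 16–9.
F vs G: F is ranked higher on 2+8+7+2 = 19 ballots, G on 6. F wins 19–6.
Every alternative loses at least once (B loses to D; C loses to B; D loses to C; F loses to B; G loses to B). The majority relation contains the cycle B > C > D > B, so there is no Condorcet winner.

none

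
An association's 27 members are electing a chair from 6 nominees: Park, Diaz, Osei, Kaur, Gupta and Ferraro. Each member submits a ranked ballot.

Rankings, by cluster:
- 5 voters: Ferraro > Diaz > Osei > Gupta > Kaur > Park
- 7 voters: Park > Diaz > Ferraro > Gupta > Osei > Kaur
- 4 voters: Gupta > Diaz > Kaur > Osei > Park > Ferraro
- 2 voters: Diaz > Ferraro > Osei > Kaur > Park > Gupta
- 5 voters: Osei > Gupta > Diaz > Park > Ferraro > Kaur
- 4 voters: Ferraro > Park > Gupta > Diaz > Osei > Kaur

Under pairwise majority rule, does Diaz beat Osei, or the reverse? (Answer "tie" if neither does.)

Ballots ranking Diaz above Osei: 5 + 7 + 4 + 2 + 4 = 22.
Ballots ranking Osei above Diaz: 27 − 22 = 5.
Diaz wins the head-to-head 22–5.

Diaz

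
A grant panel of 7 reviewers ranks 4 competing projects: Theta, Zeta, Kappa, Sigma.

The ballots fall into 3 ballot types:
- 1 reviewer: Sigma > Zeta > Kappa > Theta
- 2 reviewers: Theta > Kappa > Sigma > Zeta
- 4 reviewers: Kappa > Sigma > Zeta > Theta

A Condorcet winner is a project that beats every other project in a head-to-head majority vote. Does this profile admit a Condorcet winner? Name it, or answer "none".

Kappa

Pairwise majorities:
Theta–Zeta: Zeta 5–2.
Theta vs Kappa: Kappa, 5–2.
Theta vs Sigma: Sigma, 5–2.
Zeta vs Kappa: Kappa, 6–1.
Zeta vs Sigma: Sigma, 7–0.
Kappa vs Sigma: Kappa wins 6–1.
Kappa beats each of Theta, Zeta, Sigma — Kappa is the Condorcet winner.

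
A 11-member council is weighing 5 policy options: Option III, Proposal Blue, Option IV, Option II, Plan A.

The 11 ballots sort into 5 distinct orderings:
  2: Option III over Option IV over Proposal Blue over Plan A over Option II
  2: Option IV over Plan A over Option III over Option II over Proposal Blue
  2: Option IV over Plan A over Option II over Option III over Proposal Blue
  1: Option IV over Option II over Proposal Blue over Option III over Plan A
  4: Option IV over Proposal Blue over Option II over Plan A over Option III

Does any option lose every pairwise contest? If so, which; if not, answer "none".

none

Head-to-head results (11 council members):
Option III vs Proposal Blue: Option III is ranked higher on 2+2+2 = 6 ballots, Proposal Blue on 5. Option III wins 6–5.
Option III vs Option IV: Option III is ranked higher on 2 ballots, Option IV on 9. Option IV wins 9–2.
Option III–Option II: Option II 7–4.
Option III vs Plan A: 2+1 = 3 for Option III, 8 for Plan A — Plan A by 8–3.
Proposal Blue vs Option IV: Proposal Blue is ranked higher on 0 ballots, Option IV on 11. Option IV wins 11–0.
Proposal Blue vs Option II: Proposal Blue, 6–5.
Proposal Blue vs Plan A: 7 to 4, Proposal Blue.
Option IV vs Option II: Option IV, 11–0.
Option IV–Plan A: Option IV 11–0.
Option II vs Plan A: Option II preferred on 1+4 = 5 ballots; Plan A wins 6–5.
No option is winless: Option III beats Proposal Blue; Proposal Blue beats Option II; Option IV beats Option III; Option II beats Option III; Plan A beats Option III. There is no Condorcet loser.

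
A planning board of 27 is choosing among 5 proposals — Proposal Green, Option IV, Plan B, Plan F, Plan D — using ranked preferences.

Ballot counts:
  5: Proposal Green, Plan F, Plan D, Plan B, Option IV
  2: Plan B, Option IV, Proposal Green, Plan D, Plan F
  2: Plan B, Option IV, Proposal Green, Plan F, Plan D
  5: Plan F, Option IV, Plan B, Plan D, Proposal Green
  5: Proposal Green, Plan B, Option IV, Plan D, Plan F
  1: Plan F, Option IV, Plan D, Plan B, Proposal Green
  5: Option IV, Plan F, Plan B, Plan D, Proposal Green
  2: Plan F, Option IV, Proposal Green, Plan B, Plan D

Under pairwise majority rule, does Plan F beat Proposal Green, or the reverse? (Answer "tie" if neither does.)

Proposal Green

Ballots ranking Plan F above Proposal Green: 5 + 1 + 5 + 2 = 13.
Ballots ranking Proposal Green above Plan F: 27 − 13 = 14.
Proposal Green wins the head-to-head 14–13.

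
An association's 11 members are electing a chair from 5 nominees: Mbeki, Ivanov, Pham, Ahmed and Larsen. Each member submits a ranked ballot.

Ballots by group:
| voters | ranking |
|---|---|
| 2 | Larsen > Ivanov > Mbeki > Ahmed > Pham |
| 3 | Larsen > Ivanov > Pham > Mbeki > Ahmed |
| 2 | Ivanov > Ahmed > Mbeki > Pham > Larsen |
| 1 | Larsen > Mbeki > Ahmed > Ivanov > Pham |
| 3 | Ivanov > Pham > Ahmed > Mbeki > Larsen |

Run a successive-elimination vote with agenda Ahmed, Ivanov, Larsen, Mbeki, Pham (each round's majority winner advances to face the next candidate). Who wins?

Larsen

Round 1: Ahmed vs Ivanov — 1–10, Ivanov advances.
Round 2: Ivanov vs Larsen — 5–6, Larsen advances.
Round 3: Larsen vs Mbeki — 6–5, Larsen advances.
Round 4: Larsen vs Pham — 6–5, Larsen advances.
The agenda winner is Larsen.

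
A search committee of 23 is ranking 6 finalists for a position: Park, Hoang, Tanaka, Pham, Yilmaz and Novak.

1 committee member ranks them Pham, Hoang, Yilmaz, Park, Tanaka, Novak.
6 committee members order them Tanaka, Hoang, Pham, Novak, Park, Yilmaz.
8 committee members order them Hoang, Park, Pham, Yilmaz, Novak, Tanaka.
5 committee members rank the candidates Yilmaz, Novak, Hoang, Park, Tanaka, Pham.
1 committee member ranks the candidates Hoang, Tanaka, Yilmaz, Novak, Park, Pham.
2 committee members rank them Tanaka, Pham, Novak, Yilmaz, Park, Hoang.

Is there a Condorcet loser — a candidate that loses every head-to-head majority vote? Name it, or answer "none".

none

Head-to-head results (23 committee members):
Park vs Hoang: Hoang, 21–2.
Park vs Tanaka: 1+8+5 = 14 for Park, 9 for Tanaka — Park by 14–9.
Park vs Pham: Park wins 14–9.
Park vs Yilmaz: 14 to 9, Park.
Park vs Novak: Novak, 14–9.
Hoang vs Tanaka: Hoang, 15–8.
Hoang vs Pham: Hoang is ranked higher on 6+8+5+1 = 20 ballots, Pham on 3. Hoang wins 20–3.
Hoang–Yilmaz: Hoang 16–7.
Hoang–Novak: Hoang 16–7.
Tanaka–Pham: Tanaka 14–9.
Tanaka vs Yilmaz: Yilmaz wins 14–9.
Tanaka vs Novak: Tanaka is ranked higher on 1+6+1+2 = 10 ballots, Novak on 13. Novak wins 13–10.
Pham vs Yilmaz: 17 to 6, Pham.
Pham vs Novak: Pham preferred on 1+6+8+2 = 17 ballots; Pham wins 17–6.
Yilmaz vs Novak: 15 to 8, Yilmaz.
No candidate is winless: Park beats Tanaka; Hoang beats Park; Tanaka beats Pham; Pham beats Yilmaz; Yilmaz beats Tanaka; Novak beats Park. There is no Condorcet loser.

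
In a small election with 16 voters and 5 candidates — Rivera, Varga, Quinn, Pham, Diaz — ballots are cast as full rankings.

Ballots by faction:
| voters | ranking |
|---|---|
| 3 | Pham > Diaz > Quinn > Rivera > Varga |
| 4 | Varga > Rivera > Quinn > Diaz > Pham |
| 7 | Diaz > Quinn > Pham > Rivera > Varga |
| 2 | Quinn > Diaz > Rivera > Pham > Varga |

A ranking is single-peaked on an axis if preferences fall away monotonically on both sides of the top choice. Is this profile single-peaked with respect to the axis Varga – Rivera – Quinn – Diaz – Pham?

yes

Axis positions: Varga=1, Rivera=2, Quinn=3, Diaz=4, Pham=5.
Faction 1 (peak Pham at position 5): ranking walks positions 5-4-3-2-1, expanding outward from the peak — single-peaked.
Faction 2 (peak Varga at position 1): ranking walks positions 1-2-3-4-5, expanding outward from the peak — single-peaked.
Faction 3 (peak Diaz at position 4): ranking walks positions 4-3-5-2-1, expanding outward from the peak — single-peaked.
Faction 4 (peak Quinn at position 3): ranking walks positions 3-4-2-5-1, expanding outward from the peak — single-peaked.
Every ranking is single-peaked on this axis.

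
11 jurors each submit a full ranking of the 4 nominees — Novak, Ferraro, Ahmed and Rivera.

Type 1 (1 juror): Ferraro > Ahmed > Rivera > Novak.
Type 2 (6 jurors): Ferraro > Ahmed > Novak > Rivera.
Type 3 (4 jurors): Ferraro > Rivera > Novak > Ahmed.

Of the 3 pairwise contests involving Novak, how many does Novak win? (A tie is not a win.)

Novak against each rival (11 jurors):
Novak vs Ferraro: Novak is ranked higher on 0 ballots, Ferraro on 11. Ferraro wins 11–0.
Novak vs Ahmed: 4 to 7, Ahmed.
Novak vs Rivera: Novak preferred on 6 ballots; Novak wins 6–5.
Novak beats Rivera; loses to Ferraro, Ahmed — 1 pairwise win.

1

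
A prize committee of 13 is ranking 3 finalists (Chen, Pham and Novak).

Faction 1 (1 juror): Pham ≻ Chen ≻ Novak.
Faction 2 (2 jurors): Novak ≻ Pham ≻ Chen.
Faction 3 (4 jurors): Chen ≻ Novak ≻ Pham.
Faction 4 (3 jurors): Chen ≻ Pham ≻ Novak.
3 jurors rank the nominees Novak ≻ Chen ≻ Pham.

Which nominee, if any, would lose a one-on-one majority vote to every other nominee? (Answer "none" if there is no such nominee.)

Pairwise majorities:
Chen vs Pham: 10 to 3, Chen.
Chen vs Novak: Chen, 8–5.
Pham–Novak: Novak 9–4.
Pham is beaten in every head-to-head and is the Condorcet loser.

Pham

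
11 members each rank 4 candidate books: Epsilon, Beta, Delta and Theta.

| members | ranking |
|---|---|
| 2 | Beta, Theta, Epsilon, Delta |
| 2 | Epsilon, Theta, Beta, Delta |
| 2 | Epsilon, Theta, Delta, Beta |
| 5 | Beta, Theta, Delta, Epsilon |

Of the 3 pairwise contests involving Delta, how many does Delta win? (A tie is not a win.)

0

Delta against each rival (11 members):
Delta vs Epsilon: 5 for Delta, 6 for Epsilon — Epsilon by 6–5.
Delta–Beta: Beta 9–2.
Delta vs Theta: 0 for Delta, 11 for Theta — Theta by 11–0.
Delta beats no one; loses to Epsilon, Beta, Theta — 0 pairwise wins.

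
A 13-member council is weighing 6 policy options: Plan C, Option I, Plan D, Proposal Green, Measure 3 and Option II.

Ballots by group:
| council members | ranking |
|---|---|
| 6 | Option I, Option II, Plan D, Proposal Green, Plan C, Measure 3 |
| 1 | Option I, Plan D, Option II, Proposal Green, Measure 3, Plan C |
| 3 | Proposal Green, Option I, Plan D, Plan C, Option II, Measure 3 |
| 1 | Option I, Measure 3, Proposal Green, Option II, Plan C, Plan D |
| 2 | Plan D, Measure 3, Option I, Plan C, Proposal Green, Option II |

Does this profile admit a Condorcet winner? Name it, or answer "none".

Check each pair by majority over 13 ballots:
Plan C–Option I: Option I 13–0.
Plan C–Plan D: Plan D 12–1.
Plan C–Proposal Green: Proposal Green 11–2.
Plan C vs Measure 3: Plan C wins 9–4.
Plan C vs Option II: Option II, 8–5.
Option I–Plan D: Option I 11–2.
Option I vs Proposal Green: Option I wins 10–3.
Option I vs Measure 3: Option I wins 11–2.
Option I–Option II: Option I 13–0.
Plan D vs Proposal Green: Plan D wins 9–4.
Plan D vs Measure 3: Plan D, 12–1.
Plan D vs Option II: Option II wins 7–6.
Proposal Green vs Measure 3: Proposal Green, 10–3.
Proposal Green vs Option II: Option II wins 7–6.
Measure 3 vs Option II: Option II wins 10–3.
Option I beats each of Plan C, Plan D, Proposal Green, Measure 3, Option II — Option I is the Condorcet winner.

Option I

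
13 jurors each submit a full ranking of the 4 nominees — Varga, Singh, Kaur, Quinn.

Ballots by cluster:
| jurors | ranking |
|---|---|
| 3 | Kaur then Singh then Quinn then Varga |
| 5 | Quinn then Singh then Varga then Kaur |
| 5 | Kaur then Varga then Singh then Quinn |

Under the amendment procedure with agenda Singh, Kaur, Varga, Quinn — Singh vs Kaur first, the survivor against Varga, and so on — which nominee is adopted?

Kaur

Round 1: Singh vs Kaur — 5–8, Kaur advances.
Round 2: Kaur vs Varga — 8–5, Kaur advances.
Round 3: Kaur vs Quinn — 8–5, Kaur advances.
The agenda winner is Kaur.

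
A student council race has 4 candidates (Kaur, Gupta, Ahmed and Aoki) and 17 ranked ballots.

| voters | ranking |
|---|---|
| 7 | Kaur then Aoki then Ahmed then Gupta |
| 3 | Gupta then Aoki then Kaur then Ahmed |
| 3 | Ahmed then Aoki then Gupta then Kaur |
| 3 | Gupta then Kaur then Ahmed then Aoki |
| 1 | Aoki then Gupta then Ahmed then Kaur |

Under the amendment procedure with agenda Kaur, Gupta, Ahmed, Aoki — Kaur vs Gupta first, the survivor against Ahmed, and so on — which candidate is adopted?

Aoki

Round 1: Kaur vs Gupta — 7–10, Gupta advances.
Round 2: Gupta vs Ahmed — 7–10, Ahmed advances.
Round 3: Ahmed vs Aoki — 6–11, Aoki advances.
Aoki survives the agenda.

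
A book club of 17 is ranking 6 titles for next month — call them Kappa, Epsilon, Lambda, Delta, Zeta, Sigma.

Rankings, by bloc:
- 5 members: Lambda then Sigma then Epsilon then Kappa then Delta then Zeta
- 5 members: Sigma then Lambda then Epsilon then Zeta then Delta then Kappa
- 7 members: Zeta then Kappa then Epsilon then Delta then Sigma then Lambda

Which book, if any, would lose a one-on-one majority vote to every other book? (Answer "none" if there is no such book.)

Head-to-head results (17 members):
Kappa vs Epsilon: 7 for Kappa, 10 for Epsilon — Epsilon by 10–7.
Kappa vs Lambda: Kappa preferred on 7 ballots; Lambda wins 10–7.
Kappa vs Delta: Kappa wins 12–5.
Kappa vs Zeta: 5 to 12, Zeta.
Kappa–Sigma: Sigma 10–7.
Epsilon–Lambda: Lambda 10–7.
Epsilon vs Delta: 5+5+7 = 17 for Epsilon, 0 for Delta — Epsilon by 17–0.
Epsilon vs Zeta: Epsilon, 10–7.
Epsilon–Sigma: Sigma 10–7.
Lambda vs Delta: Lambda is ranked higher on 5+5 = 10 ballots, Delta on 7. Lambda wins 10–7.
Lambda vs Zeta: Lambda, 10–7.
Lambda vs Sigma: 5 for Lambda, 12 for Sigma — Sigma by 12–5.
Delta vs Zeta: Zeta wins 12–5.
Delta–Sigma: Sigma 10–7.
Zeta vs Sigma: Sigma wins 10–7.
Delta loses to every other book — it is the Condorcet loser.

Delta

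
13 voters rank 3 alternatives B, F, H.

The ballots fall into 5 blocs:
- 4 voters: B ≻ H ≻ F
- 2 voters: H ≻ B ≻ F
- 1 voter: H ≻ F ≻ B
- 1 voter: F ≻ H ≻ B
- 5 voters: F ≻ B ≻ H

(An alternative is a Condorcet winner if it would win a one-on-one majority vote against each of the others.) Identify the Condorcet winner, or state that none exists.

none

Pairwise majorities:
B vs F: 6 to 7, F.
B vs H: B wins 9–4.
F vs H: 6 to 7, H.
No alternative is unbeaten: B loses to F; F loses to H; H loses to B. In particular B beats H beats F beats B is a majority cycle — no Condorcet winner exists.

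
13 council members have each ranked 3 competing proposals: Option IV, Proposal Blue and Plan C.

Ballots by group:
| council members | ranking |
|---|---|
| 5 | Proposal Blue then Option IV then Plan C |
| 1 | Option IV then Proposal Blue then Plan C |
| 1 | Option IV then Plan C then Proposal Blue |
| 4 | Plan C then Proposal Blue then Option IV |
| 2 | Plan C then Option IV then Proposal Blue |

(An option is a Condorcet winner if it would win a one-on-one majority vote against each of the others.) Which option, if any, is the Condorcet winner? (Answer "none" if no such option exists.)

none

Pairwise majorities:
Option IV vs Proposal Blue: 1+1+2 = 4 for Option IV, 9 for Proposal Blue — Proposal Blue by 9–4.
Option IV vs Plan C: Option IV is ranked higher on 5+1+1 = 7 ballots, Plan C on 6. Option IV wins 7–6.
Proposal Blue vs Plan C: Proposal Blue preferred on 5+1 = 6 ballots; Plan C wins 7–6.
Every option loses at least once (Option IV loses to Proposal Blue; Proposal Blue loses to Plan C; Plan C loses to Option IV). The majority relation contains the cycle Option IV → Plan C → Proposal Blue → Option IV, so there is no Condorcet winner.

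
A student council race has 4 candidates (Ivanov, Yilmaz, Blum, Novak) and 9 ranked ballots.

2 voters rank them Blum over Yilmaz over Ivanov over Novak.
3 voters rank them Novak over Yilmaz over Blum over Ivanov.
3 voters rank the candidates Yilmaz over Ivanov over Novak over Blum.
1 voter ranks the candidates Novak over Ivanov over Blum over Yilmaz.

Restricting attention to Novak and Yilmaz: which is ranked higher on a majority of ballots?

Yilmaz

Ballots ranking Novak above Yilmaz: 3 + 1 = 4.
Ballots ranking Yilmaz above Novak: 9 − 4 = 5.
Yilmaz wins the head-to-head 5–4.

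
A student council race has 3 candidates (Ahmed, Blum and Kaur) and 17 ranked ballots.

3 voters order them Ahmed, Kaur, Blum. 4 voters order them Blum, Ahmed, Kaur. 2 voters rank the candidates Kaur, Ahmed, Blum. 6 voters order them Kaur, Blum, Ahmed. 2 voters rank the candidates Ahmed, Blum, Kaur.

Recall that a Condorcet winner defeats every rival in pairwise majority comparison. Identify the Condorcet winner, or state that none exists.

Head-to-head results (17 voters):
Ahmed vs Blum: Ahmed preferred on 3+2+2 = 7 ballots; Blum wins 10–7.
Ahmed vs Kaur: 9 to 8, Ahmed.
Blum vs Kaur: Blum is ranked higher on 4+2 = 6 ballots, Kaur on 11. Kaur wins 11–6.
No candidate is unbeaten: Ahmed loses to Blum; Blum loses to Kaur; Kaur loses to Ahmed. In particular Ahmed beats Kaur beats Blum beats Ahmed is a majority cycle — no Condorcet winner exists.

none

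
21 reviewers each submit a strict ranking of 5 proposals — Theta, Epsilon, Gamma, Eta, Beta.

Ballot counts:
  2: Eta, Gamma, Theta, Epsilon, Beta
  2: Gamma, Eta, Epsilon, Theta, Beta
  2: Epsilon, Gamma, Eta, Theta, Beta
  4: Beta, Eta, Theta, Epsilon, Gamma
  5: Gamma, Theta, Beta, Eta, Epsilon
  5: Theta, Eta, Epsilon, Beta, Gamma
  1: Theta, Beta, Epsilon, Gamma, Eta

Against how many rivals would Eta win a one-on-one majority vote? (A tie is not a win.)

3

Eta against each rival (21 reviewers):
Eta–Theta: Theta 11–10.
Eta vs Epsilon: 18 to 3, Eta.
Eta vs Gamma: 2+4+5 = 11 for Eta, 10 for Gamma — Eta by 11–10.
Eta vs Beta: Eta is ranked higher on 2+2+2+5 = 11 ballots, Beta on 10. Eta wins 11–10.
Eta beats Epsilon, Gamma, Beta; loses to Theta — 3 pairwise wins.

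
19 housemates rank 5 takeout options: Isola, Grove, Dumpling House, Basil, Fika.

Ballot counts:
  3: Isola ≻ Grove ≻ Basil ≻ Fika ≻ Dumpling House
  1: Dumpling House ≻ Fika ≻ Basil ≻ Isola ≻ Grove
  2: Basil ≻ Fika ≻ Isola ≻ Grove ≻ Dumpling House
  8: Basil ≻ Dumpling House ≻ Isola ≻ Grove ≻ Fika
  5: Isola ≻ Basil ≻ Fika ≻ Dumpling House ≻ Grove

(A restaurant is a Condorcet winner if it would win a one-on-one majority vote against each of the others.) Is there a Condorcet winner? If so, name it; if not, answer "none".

Basil

Pairwise majorities:
Isola vs Grove: 19 to 0, Isola.
Isola vs Dumpling House: 3+2+5 = 10 for Isola, 9 for Dumpling House — Isola by 10–9.
Isola–Basil: Basil 11–8.
Isola vs Fika: Isola, 16–3.
Grove vs Dumpling House: 5 to 14, Dumpling House.
Grove vs Basil: Grove is ranked higher on 3 ballots, Basil on 16. Basil wins 16–3.
Grove vs Fika: Grove, 11–8.
Dumpling House vs Basil: Dumpling House preferred on 1 ballot; Basil wins 18–1.
Dumpling House vs Fika: Fika, 10–9.
Basil vs Fika: Basil preferred on 3+2+8+5 = 18 ballots; Basil wins 18–1.
Basil defeats every rival head-to-head and is the Condorcet winner.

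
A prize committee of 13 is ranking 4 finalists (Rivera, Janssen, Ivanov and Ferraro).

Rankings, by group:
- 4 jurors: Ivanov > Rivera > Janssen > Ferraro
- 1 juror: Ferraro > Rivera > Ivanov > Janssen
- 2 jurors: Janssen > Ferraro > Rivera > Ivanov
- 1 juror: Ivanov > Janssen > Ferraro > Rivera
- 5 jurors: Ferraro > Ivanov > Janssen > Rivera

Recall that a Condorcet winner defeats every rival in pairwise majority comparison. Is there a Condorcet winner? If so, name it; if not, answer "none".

Head-to-head results (13 jurors):
Rivera vs Janssen: Rivera preferred on 4+1 = 5 ballots; Janssen wins 8–5.
Rivera vs Ivanov: Rivera preferred on 1+2 = 3 ballots; Ivanov wins 10–3.
Rivera vs Ferraro: 4 for Rivera, 9 for Ferraro — Ferraro by 9–4.
Janssen vs Ivanov: 2 for Janssen, 11 for Ivanov — Ivanov by 11–2.
Janssen vs Ferraro: Janssen is ranked higher on 4+2+1 = 7 ballots, Ferraro on 6. Janssen wins 7–6.
Ivanov vs Ferraro: 4+1 = 5 for Ivanov, 8 for Ferraro — Ferraro by 8–5.
Each nominee drops at least one matchup (Rivera loses to Janssen; Janssen loses to Ivanov; Ivanov loses to Ferraro; Ferraro loses to Janssen); the cycle Janssen > Ferraro > Ivanov > Janssen rules out a Condorcet winner.

none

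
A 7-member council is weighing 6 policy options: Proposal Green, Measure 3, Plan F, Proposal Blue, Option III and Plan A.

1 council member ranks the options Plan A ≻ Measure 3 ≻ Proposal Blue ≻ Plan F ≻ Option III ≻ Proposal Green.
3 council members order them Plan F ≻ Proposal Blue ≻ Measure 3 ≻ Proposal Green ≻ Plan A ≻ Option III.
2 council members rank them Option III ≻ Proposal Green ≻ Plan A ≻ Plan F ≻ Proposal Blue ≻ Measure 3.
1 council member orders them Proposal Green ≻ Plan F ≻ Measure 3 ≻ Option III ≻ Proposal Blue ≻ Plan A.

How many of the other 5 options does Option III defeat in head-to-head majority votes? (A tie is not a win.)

Option III against each rival (7 council members):
Option III vs Proposal Green: 3 to 4, Proposal Green.
Option III vs Measure 3: Measure 3 wins 5–2.
Option III vs Plan F: 2 for Option III, 5 for Plan F — Plan F by 5–2.
Option III–Proposal Blue: Proposal Blue 4–3.
Option III–Plan A: Plan A 4–3.
Option III beats no one; loses to Proposal Green, Measure 3, Plan F, Proposal Blue, Plan A — 0 pairwise wins.

0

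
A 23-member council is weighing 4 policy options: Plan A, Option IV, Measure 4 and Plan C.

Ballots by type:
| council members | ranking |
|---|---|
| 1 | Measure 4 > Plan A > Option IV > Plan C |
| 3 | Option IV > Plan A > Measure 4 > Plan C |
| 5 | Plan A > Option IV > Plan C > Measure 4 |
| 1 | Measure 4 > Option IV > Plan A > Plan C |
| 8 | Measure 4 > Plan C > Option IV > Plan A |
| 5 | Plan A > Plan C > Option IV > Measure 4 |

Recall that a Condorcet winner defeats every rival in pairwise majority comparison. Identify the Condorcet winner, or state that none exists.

Check each pair by majority over 23 ballots:
Plan A vs Option IV: Option IV wins 12–11.
Plan A vs Measure 4: Plan A, 13–10.
Plan A vs Plan C: Plan A preferred on 1+3+5+1+5 = 15 ballots; Plan A wins 15–8.
Option IV vs Measure 4: Option IV is ranked higher on 3+5+5 = 13 ballots, Measure 4 on 10. Option IV wins 13–10.
Option IV–Plan C: Plan C 13–10.
Measure 4 vs Plan C: Measure 4, 13–10.
No option is unbeaten: Plan A loses to Option IV; Option IV loses to Plan C; Measure 4 loses to Plan A; Plan C loses to Plan A. In particular Plan A > Plan C > Option IV > Plan A is a majority cycle — no Condorcet winner exists.

none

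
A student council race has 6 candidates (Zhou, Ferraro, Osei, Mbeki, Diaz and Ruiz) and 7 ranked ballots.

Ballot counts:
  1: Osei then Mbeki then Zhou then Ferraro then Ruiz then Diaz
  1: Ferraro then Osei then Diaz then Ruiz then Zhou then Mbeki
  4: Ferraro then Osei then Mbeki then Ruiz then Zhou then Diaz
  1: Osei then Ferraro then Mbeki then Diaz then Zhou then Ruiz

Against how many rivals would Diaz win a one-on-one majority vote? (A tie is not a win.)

0

Diaz against each rival (7 voters):
Diaz vs Zhou: Zhou wins 5–2.
Diaz vs Ferraro: Ferraro, 7–0.
Diaz vs Osei: Diaz is ranked higher on 0 ballots, Osei on 7. Osei wins 7–0.
Diaz vs Mbeki: Mbeki, 6–1.
Diaz vs Ruiz: 1+1 = 2 for Diaz, 5 for Ruiz — Ruiz by 5–2.
Diaz beats no one; loses to Zhou, Ferraro, Osei, Mbeki, Ruiz — 0 pairwise wins.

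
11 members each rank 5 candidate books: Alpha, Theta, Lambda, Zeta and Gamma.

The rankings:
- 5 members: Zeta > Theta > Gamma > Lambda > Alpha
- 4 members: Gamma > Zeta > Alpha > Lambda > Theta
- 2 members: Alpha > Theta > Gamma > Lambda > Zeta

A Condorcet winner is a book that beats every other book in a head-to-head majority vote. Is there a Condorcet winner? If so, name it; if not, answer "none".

Pairwise majorities:
Alpha vs Theta: Alpha wins 6–5.
Alpha vs Lambda: Alpha, 6–5.
Alpha vs Zeta: Alpha preferred on 2 ballots; Zeta wins 9–2.
Alpha vs Gamma: Alpha is ranked higher on 2 ballots, Gamma on 9. Gamma wins 9–2.
Theta vs Lambda: 7 to 4, Theta.
Theta vs Zeta: Theta preferred on 2 ballots; Zeta wins 9–2.
Theta vs Gamma: 7 to 4, Theta.
Lambda vs Zeta: 2 for Lambda, 9 for Zeta — Zeta by 9–2.
Lambda vs Gamma: Gamma, 11–0.
Zeta vs Gamma: Gamma wins 6–5.
No book is unbeaten: Alpha loses to Zeta; Theta loses to Alpha; Lambda loses to Alpha; Zeta loses to Gamma; Gamma loses to Theta. In particular Alpha → Theta → Gamma → Alpha is a majority cycle — no Condorcet winner exists.

none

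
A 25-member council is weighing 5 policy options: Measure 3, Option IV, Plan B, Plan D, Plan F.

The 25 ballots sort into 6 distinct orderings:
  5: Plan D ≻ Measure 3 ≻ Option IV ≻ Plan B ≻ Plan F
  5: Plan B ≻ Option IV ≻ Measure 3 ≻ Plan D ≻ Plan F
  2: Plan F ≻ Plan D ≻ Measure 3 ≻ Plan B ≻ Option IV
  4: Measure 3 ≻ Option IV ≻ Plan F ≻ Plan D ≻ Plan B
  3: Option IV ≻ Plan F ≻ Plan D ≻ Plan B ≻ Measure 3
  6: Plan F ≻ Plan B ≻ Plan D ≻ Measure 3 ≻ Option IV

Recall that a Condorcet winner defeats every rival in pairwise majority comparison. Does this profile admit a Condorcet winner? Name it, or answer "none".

none

Check each pair by majority over 25 ballots:
Measure 3 vs Option IV: 5+2+4+6 = 17 for Measure 3, 8 for Option IV — Measure 3 by 17–8.
Measure 3 vs Plan B: 5+2+4 = 11 for Measure 3, 14 for Plan B — Plan B by 14–11.
Measure 3 vs Plan D: 5+4 = 9 for Measure 3, 16 for Plan D — Plan D by 16–9.
Measure 3 vs Plan F: 14 to 11, Measure 3.
Option IV–Plan B: Plan B 13–12.
Option IV vs Plan D: 5+4+3 = 12 for Option IV, 13 for Plan D — Plan D by 13–12.
Option IV vs Plan F: Option IV, 17–8.
Plan B vs Plan D: Plan B is ranked higher on 5+6 = 11 ballots, Plan D on 14. Plan D wins 14–11.
Plan B vs Plan F: Plan F wins 15–10.
Plan D–Plan F: Plan F 15–10.
No option is unbeaten: Measure 3 loses to Plan B; Option IV loses to Measure 3; Plan B loses to Plan D; Plan D loses to Plan F; Plan F loses to Measure 3. In particular Measure 3 beats Plan F beats Plan B beats Measure 3 is a majority cycle — no Condorcet winner exists.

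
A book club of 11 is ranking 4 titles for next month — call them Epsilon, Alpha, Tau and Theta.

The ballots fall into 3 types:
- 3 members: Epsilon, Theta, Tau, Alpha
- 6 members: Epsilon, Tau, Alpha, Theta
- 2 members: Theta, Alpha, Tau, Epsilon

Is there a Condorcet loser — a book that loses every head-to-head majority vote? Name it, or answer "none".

Theta

Head-to-head results (11 members):
Epsilon vs Alpha: Epsilon wins 9–2.
Epsilon vs Tau: Epsilon, 9–2.
Epsilon vs Theta: 9 to 2, Epsilon.
Alpha–Tau: Tau 9–2.
Alpha vs Theta: Alpha, 6–5.
Tau–Theta: Tau 6–5.
Theta loses to every other book — it is the Condorcet loser.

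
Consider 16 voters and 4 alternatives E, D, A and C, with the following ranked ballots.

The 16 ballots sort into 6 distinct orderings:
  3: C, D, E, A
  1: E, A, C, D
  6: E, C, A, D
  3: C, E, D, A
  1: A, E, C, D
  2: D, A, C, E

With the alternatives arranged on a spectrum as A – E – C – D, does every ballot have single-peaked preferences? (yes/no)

no

Axis positions: A=1, E=2, C=3, D=4.
Faction 1 (peak C at position 3): ranking walks positions 3-4-2-1, expanding outward from the peak — single-peaked.
Faction 2 (peak E at position 2): ranking walks positions 2-1-3-4, expanding outward from the peak — single-peaked.
Faction 3 (peak E at position 2): ranking walks positions 2-3-1-4, expanding outward from the peak — single-peaked.
Faction 4 (peak C at position 3): ranking walks positions 3-2-4-1, expanding outward from the peak — single-peaked.
Faction 5 (peak A at position 1): ranking walks positions 1-2-3-4, expanding outward from the peak — single-peaked.
Faction 6: ranking walks positions 4-1-3-2; A is ranked above C even though C lies between A and the peak D on the axis — preferences dip and rise again. Not single-peaked.
Faction 6 violates single-peakedness, so the profile is not single-peaked on this axis.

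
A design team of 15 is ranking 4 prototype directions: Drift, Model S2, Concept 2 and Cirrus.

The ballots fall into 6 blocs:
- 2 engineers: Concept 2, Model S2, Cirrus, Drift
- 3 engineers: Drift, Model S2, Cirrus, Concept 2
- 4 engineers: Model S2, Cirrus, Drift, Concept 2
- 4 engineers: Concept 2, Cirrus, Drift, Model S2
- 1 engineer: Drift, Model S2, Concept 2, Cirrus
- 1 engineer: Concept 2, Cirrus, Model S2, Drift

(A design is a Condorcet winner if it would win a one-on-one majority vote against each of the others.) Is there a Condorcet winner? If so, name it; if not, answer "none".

none

Pairwise majorities:
Drift vs Model S2: Drift preferred on 3+4+1 = 8 ballots; Drift wins 8–7.
Drift vs Concept 2: Drift preferred on 3+4+1 = 8 ballots; Drift wins 8–7.
Drift vs Cirrus: Drift is ranked higher on 3+1 = 4 ballots, Cirrus on 11. Cirrus wins 11–4.
Model S2 vs Concept 2: 3+4+1 = 8 for Model S2, 7 for Concept 2 — Model S2 by 8–7.
Model S2 vs Cirrus: Model S2 is ranked higher on 2+3+4+1 = 10 ballots, Cirrus on 5. Model S2 wins 10–5.
Concept 2 vs Cirrus: 2+4+1+1 = 8 for Concept 2, 7 for Cirrus — Concept 2 by 8–7.
Every design loses at least once (Drift loses to Cirrus; Model S2 loses to Drift; Concept 2 loses to Drift; Cirrus loses to Model S2). The majority relation contains the cycle Drift > Model S2 > Cirrus > Drift, so there is no Condorcet winner.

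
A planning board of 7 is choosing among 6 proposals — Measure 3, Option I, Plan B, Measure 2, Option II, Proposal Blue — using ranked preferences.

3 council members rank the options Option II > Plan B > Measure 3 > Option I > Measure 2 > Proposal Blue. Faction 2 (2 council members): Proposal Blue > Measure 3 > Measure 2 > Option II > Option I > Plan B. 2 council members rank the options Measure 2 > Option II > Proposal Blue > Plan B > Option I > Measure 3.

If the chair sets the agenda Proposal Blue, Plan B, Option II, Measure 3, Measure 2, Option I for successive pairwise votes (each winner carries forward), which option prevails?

Measure 2

Round 1: Proposal Blue vs Plan B — 4–3, Proposal Blue advances.
Round 2: Proposal Blue vs Option II — 2–5, Option II advances.
Round 3: Option II vs Measure 3 — 5–2, Option II advances.
Round 4: Option II vs Measure 2 — 3–4, Measure 2 advances.
Round 5: Measure 2 vs Option I — 4–3, Measure 2 advances.
The agenda winner is Measure 2.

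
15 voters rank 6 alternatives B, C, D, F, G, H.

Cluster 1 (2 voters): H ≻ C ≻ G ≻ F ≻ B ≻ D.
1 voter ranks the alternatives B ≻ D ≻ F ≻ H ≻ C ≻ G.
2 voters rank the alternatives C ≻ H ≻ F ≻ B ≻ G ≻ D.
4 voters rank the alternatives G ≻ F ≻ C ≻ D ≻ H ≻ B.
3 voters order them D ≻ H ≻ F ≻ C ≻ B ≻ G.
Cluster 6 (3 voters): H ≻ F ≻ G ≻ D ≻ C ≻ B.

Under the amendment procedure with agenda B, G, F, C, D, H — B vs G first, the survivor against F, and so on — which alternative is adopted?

Round 1: B vs G — 6–9, G advances.
Round 2: G vs F — 6–9, F advances.
Round 3: F vs C — 11–4, F advances.
Round 4: F vs D — 11–4, F advances.
Round 5: F vs H — 5–10, H advances.
The agenda winner is H.

H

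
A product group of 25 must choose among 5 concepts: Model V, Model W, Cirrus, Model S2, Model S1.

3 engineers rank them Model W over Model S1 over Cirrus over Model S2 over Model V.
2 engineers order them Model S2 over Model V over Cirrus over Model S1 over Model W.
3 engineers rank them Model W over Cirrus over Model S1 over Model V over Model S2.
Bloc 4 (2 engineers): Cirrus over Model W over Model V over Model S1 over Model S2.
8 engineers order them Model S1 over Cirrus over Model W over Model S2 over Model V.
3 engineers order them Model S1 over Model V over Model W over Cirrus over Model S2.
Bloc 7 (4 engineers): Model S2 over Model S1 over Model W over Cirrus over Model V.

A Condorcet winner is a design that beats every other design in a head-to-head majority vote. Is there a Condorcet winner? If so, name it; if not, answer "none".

Check each pair by majority over 25 ballots:
Model V–Model W: Model W 20–5.
Model V vs Cirrus: Cirrus, 20–5.
Model V vs Model S2: Model S2, 17–8.
Model V–Model S1: Model S1 21–4.
Model W–Cirrus: Model W 13–12.
Model W vs Model S2: Model W, 19–6.
Model W vs Model S1: Model S1 wins 17–8.
Cirrus vs Model S2: Cirrus wins 19–6.
Cirrus–Model S1: Model S1 18–7.
Model S2 vs Model S1: Model S1 wins 19–6.
Model S1 defeats every rival head-to-head and is the Condorcet winner.

Model S1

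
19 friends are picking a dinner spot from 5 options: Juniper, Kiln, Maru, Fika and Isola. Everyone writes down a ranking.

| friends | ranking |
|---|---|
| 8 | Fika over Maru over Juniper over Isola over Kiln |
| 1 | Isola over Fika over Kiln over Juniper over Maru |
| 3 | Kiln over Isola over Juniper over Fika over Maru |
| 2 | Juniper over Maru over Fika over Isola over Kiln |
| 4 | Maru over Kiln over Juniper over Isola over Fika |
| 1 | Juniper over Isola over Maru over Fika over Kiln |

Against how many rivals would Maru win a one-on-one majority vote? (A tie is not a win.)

3

Maru against each rival (19 friends):
Maru vs Juniper: Maru wins 12–7.
Maru vs Kiln: Maru is ranked higher on 8+2+4+1 = 15 ballots, Kiln on 4. Maru wins 15–4.
Maru vs Fika: 7 to 12, Fika.
Maru–Isola: Maru 14–5.
Maru beats Juniper, Kiln, Isola; loses to Fika — 3 pairwise wins.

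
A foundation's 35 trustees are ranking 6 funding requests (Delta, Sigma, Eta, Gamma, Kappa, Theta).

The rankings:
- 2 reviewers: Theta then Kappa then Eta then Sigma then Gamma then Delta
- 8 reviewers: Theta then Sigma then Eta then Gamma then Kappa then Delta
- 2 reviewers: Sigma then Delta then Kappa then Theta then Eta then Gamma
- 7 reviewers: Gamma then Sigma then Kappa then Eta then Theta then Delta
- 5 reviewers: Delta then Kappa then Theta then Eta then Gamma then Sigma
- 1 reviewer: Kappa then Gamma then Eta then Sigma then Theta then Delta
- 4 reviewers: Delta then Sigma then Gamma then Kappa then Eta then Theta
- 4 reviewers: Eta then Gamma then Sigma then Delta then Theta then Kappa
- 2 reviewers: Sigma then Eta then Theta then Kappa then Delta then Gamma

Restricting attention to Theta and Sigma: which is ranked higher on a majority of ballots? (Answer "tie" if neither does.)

Sigma

Ballots ranking Theta above Sigma: 2 + 8 + 5 = 15.
Ballots ranking Sigma above Theta: 35 − 15 = 20.
Sigma wins the head-to-head 20–15.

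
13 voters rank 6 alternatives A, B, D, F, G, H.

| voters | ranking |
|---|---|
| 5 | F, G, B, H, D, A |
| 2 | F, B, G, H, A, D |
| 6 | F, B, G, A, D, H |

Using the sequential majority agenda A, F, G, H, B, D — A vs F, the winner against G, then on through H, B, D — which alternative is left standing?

F

Round 1: A vs F — 0–13, F advances.
Round 2: F vs G — 13–0, F advances.
Round 3: F vs H — 13–0, F advances.
Round 4: F vs B — 13–0, F advances.
Round 5: F vs D — 13–0, F advances.
F survives the agenda.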